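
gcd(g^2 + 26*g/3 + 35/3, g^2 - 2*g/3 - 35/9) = g + 5/3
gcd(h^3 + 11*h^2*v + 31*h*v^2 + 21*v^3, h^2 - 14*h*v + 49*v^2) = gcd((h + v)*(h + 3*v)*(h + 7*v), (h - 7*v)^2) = 1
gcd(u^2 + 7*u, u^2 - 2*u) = u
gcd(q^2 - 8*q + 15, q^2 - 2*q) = 1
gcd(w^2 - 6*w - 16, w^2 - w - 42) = 1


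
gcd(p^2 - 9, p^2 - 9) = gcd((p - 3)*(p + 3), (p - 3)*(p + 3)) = p^2 - 9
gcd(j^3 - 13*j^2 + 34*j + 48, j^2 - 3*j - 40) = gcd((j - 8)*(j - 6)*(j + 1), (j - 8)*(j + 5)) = j - 8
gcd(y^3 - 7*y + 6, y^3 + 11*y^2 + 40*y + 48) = y + 3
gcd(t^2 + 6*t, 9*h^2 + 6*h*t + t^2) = 1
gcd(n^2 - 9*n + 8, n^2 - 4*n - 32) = n - 8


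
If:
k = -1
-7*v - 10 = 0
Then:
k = -1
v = -10/7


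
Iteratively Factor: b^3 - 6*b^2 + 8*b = (b)*(b^2 - 6*b + 8) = b*(b - 4)*(b - 2)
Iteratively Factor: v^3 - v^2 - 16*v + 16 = (v - 1)*(v^2 - 16) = (v - 4)*(v - 1)*(v + 4)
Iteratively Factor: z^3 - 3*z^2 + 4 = (z - 2)*(z^2 - z - 2) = (z - 2)^2*(z + 1)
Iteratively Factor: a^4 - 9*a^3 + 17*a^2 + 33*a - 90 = (a + 2)*(a^3 - 11*a^2 + 39*a - 45) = (a - 3)*(a + 2)*(a^2 - 8*a + 15) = (a - 3)^2*(a + 2)*(a - 5)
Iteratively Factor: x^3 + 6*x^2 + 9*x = (x + 3)*(x^2 + 3*x) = (x + 3)^2*(x)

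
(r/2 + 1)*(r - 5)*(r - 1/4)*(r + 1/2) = r^4/2 - 11*r^3/8 - 87*r^2/16 - 17*r/16 + 5/8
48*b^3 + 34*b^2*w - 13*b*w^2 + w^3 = (-8*b + w)*(-6*b + w)*(b + w)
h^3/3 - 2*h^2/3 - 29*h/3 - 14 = (h/3 + 1)*(h - 7)*(h + 2)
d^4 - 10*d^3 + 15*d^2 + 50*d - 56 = (d - 7)*(d - 4)*(d - 1)*(d + 2)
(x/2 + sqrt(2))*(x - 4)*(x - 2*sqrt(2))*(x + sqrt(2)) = x^4/2 - 2*x^3 + sqrt(2)*x^3/2 - 4*x^2 - 2*sqrt(2)*x^2 - 4*sqrt(2)*x + 16*x + 16*sqrt(2)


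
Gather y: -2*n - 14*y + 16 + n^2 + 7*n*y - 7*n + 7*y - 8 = n^2 - 9*n + y*(7*n - 7) + 8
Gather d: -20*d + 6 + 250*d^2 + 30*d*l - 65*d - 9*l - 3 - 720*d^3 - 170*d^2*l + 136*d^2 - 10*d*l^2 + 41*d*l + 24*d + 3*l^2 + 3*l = -720*d^3 + d^2*(386 - 170*l) + d*(-10*l^2 + 71*l - 61) + 3*l^2 - 6*l + 3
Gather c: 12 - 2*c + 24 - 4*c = 36 - 6*c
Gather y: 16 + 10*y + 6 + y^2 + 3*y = y^2 + 13*y + 22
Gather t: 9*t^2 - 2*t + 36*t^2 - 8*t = 45*t^2 - 10*t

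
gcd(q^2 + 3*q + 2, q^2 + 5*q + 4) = q + 1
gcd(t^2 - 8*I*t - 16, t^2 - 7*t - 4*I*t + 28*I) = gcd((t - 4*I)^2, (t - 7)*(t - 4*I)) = t - 4*I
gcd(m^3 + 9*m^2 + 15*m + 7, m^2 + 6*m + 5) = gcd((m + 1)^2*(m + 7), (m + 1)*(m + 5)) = m + 1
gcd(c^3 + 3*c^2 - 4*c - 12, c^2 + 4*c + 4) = c + 2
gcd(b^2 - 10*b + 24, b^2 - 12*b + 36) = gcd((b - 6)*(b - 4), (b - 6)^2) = b - 6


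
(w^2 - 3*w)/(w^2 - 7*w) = (w - 3)/(w - 7)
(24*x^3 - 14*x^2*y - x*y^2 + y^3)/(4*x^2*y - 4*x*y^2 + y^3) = (12*x^2 - x*y - y^2)/(y*(2*x - y))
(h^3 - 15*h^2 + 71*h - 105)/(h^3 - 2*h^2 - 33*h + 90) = (h - 7)/(h + 6)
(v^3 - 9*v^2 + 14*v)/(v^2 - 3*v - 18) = v*(-v^2 + 9*v - 14)/(-v^2 + 3*v + 18)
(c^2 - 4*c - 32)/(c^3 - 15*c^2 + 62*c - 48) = (c + 4)/(c^2 - 7*c + 6)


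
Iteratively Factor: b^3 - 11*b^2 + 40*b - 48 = (b - 4)*(b^2 - 7*b + 12) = (b - 4)*(b - 3)*(b - 4)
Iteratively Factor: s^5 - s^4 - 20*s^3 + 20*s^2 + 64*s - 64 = (s - 1)*(s^4 - 20*s^2 + 64) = (s - 1)*(s + 2)*(s^3 - 2*s^2 - 16*s + 32) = (s - 4)*(s - 1)*(s + 2)*(s^2 + 2*s - 8) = (s - 4)*(s - 1)*(s + 2)*(s + 4)*(s - 2)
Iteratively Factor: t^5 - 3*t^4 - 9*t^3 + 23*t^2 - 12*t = (t - 4)*(t^4 + t^3 - 5*t^2 + 3*t) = (t - 4)*(t - 1)*(t^3 + 2*t^2 - 3*t) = t*(t - 4)*(t - 1)*(t^2 + 2*t - 3) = t*(t - 4)*(t - 1)*(t + 3)*(t - 1)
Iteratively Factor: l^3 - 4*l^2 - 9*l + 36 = (l - 4)*(l^2 - 9) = (l - 4)*(l - 3)*(l + 3)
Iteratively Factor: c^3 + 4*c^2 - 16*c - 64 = (c + 4)*(c^2 - 16) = (c - 4)*(c + 4)*(c + 4)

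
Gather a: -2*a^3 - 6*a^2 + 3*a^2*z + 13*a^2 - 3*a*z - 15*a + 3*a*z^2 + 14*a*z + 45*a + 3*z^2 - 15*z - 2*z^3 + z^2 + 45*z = -2*a^3 + a^2*(3*z + 7) + a*(3*z^2 + 11*z + 30) - 2*z^3 + 4*z^2 + 30*z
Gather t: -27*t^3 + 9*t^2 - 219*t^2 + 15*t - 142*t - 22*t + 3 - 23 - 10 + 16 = -27*t^3 - 210*t^2 - 149*t - 14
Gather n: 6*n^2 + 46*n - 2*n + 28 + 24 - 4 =6*n^2 + 44*n + 48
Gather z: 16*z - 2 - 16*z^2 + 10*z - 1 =-16*z^2 + 26*z - 3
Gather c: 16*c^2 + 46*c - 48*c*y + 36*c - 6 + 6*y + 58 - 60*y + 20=16*c^2 + c*(82 - 48*y) - 54*y + 72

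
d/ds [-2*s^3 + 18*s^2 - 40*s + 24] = -6*s^2 + 36*s - 40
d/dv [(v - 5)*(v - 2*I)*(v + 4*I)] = 3*v^2 + v*(-10 + 4*I) + 8 - 10*I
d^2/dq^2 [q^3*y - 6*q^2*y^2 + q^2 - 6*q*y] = 6*q*y - 12*y^2 + 2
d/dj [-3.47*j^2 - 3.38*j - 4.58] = -6.94*j - 3.38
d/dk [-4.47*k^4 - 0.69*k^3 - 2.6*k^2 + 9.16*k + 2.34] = -17.88*k^3 - 2.07*k^2 - 5.2*k + 9.16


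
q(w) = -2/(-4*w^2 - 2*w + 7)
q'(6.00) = 0.00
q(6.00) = 0.01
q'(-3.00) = 0.08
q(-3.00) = 0.09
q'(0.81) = -2.23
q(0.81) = -0.73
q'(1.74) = -0.43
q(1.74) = 0.23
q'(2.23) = -0.13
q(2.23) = 0.12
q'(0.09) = -0.12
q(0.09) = -0.29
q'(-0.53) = 0.09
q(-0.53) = -0.29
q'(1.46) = -1.38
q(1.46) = 0.45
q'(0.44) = -0.39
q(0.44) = -0.37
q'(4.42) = -0.01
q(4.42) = 0.03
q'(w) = -2*(8*w + 2)/(-4*w^2 - 2*w + 7)^2 = 4*(-4*w - 1)/(4*w^2 + 2*w - 7)^2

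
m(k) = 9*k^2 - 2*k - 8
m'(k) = 18*k - 2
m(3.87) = 119.05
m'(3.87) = 67.66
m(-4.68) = 198.48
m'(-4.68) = -86.24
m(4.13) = 137.25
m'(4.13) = 72.34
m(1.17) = 1.98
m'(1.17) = 19.06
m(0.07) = -8.10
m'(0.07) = -0.74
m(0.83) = -3.46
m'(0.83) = 12.94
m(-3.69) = 121.92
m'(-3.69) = -68.42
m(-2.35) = 46.40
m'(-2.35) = -44.30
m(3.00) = 67.00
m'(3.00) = 52.00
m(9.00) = 703.00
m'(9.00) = 160.00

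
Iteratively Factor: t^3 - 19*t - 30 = (t + 2)*(t^2 - 2*t - 15) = (t - 5)*(t + 2)*(t + 3)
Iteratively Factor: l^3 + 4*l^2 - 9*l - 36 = (l + 4)*(l^2 - 9) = (l + 3)*(l + 4)*(l - 3)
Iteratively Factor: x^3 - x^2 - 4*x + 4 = (x + 2)*(x^2 - 3*x + 2) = (x - 1)*(x + 2)*(x - 2)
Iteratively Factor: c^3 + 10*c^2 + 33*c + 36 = (c + 3)*(c^2 + 7*c + 12) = (c + 3)*(c + 4)*(c + 3)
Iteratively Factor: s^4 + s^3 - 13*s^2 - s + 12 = (s + 1)*(s^3 - 13*s + 12) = (s - 1)*(s + 1)*(s^2 + s - 12) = (s - 1)*(s + 1)*(s + 4)*(s - 3)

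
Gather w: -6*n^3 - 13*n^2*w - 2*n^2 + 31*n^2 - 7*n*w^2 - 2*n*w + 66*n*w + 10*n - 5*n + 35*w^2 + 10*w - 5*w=-6*n^3 + 29*n^2 + 5*n + w^2*(35 - 7*n) + w*(-13*n^2 + 64*n + 5)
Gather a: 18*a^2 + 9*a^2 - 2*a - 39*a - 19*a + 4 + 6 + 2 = 27*a^2 - 60*a + 12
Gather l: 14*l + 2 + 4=14*l + 6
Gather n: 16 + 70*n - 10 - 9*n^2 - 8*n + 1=-9*n^2 + 62*n + 7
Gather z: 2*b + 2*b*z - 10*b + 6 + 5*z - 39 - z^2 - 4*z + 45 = -8*b - z^2 + z*(2*b + 1) + 12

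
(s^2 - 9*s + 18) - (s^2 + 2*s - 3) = 21 - 11*s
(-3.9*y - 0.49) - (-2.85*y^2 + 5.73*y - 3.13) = 2.85*y^2 - 9.63*y + 2.64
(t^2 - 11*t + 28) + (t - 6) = t^2 - 10*t + 22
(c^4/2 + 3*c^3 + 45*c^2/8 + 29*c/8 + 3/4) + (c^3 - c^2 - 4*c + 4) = c^4/2 + 4*c^3 + 37*c^2/8 - 3*c/8 + 19/4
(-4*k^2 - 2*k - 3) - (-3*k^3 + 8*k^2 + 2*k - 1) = 3*k^3 - 12*k^2 - 4*k - 2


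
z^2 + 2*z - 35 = (z - 5)*(z + 7)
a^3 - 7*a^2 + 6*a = a*(a - 6)*(a - 1)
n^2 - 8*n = n*(n - 8)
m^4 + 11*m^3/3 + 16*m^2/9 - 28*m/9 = m*(m - 2/3)*(m + 2)*(m + 7/3)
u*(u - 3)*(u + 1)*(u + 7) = u^4 + 5*u^3 - 17*u^2 - 21*u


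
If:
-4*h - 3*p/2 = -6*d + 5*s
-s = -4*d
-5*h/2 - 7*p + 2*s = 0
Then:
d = s/4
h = -110*s/97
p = 67*s/97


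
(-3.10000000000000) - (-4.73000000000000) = 1.63000000000000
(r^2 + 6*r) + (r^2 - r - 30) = 2*r^2 + 5*r - 30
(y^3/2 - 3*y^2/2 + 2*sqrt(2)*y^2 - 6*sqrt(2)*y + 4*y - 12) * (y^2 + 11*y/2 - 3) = y^5/2 + 5*y^4/4 + 2*sqrt(2)*y^4 - 23*y^3/4 + 5*sqrt(2)*y^3 - 39*sqrt(2)*y^2 + 29*y^2/2 - 78*y + 18*sqrt(2)*y + 36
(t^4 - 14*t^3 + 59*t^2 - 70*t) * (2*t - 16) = 2*t^5 - 44*t^4 + 342*t^3 - 1084*t^2 + 1120*t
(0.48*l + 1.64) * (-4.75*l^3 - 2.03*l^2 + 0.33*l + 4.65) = -2.28*l^4 - 8.7644*l^3 - 3.1708*l^2 + 2.7732*l + 7.626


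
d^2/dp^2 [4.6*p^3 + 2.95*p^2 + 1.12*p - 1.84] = 27.6*p + 5.9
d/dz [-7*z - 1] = -7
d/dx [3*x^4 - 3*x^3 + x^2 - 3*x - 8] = 12*x^3 - 9*x^2 + 2*x - 3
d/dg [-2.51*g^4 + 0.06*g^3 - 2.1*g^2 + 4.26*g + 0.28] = -10.04*g^3 + 0.18*g^2 - 4.2*g + 4.26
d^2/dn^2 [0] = 0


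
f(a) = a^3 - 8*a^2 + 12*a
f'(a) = 3*a^2 - 16*a + 12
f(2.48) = -4.19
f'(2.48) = -9.23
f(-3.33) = -165.60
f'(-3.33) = 98.55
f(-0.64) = -11.22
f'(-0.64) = 23.47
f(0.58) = 4.46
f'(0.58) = 3.73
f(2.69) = -6.14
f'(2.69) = -9.33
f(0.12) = 1.33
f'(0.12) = 10.12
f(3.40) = -12.38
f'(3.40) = -7.72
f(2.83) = -7.45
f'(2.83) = -9.25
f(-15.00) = -5355.00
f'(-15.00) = 927.00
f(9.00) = 189.00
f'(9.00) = 111.00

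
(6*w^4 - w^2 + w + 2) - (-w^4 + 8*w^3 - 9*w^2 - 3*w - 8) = 7*w^4 - 8*w^3 + 8*w^2 + 4*w + 10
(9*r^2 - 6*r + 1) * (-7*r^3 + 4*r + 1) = -63*r^5 + 42*r^4 + 29*r^3 - 15*r^2 - 2*r + 1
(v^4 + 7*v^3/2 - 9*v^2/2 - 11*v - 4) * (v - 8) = v^5 - 9*v^4/2 - 65*v^3/2 + 25*v^2 + 84*v + 32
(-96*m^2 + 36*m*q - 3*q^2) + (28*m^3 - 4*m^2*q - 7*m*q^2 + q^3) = 28*m^3 - 4*m^2*q - 96*m^2 - 7*m*q^2 + 36*m*q + q^3 - 3*q^2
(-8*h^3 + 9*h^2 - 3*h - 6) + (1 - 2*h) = -8*h^3 + 9*h^2 - 5*h - 5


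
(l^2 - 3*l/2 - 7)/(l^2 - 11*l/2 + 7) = (l + 2)/(l - 2)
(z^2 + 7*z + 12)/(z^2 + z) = (z^2 + 7*z + 12)/(z*(z + 1))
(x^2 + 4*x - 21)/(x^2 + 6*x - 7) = (x - 3)/(x - 1)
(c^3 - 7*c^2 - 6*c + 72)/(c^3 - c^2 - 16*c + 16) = (c^2 - 3*c - 18)/(c^2 + 3*c - 4)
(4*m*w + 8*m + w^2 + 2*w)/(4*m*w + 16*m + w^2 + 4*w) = (w + 2)/(w + 4)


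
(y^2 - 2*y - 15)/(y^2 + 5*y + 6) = (y - 5)/(y + 2)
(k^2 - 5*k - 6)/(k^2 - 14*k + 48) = (k + 1)/(k - 8)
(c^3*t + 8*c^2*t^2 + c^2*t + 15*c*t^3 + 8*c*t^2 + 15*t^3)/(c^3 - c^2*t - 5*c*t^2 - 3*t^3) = t*(-c^3 - 8*c^2*t - c^2 - 15*c*t^2 - 8*c*t - 15*t^2)/(-c^3 + c^2*t + 5*c*t^2 + 3*t^3)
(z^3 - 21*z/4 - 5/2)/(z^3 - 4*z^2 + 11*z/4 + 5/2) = (z + 2)/(z - 2)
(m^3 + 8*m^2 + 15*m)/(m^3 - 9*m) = (m + 5)/(m - 3)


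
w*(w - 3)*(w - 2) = w^3 - 5*w^2 + 6*w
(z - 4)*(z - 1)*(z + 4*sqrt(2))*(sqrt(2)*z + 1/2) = sqrt(2)*z^4 - 5*sqrt(2)*z^3 + 17*z^3/2 - 85*z^2/2 + 6*sqrt(2)*z^2 - 10*sqrt(2)*z + 34*z + 8*sqrt(2)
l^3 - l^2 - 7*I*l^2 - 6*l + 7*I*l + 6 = (l - 1)*(l - 6*I)*(l - I)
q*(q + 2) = q^2 + 2*q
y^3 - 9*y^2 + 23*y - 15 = (y - 5)*(y - 3)*(y - 1)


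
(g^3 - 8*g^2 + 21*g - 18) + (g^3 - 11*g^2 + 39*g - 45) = 2*g^3 - 19*g^2 + 60*g - 63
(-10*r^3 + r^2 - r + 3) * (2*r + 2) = -20*r^4 - 18*r^3 + 4*r + 6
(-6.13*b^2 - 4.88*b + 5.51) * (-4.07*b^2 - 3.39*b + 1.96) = 24.9491*b^4 + 40.6423*b^3 - 17.8973*b^2 - 28.2437*b + 10.7996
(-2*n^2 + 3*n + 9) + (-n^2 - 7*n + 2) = -3*n^2 - 4*n + 11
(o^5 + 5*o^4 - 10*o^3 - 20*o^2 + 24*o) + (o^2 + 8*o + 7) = o^5 + 5*o^4 - 10*o^3 - 19*o^2 + 32*o + 7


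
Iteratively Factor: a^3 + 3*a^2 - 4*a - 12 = (a - 2)*(a^2 + 5*a + 6) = (a - 2)*(a + 3)*(a + 2)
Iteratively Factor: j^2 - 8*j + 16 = (j - 4)*(j - 4)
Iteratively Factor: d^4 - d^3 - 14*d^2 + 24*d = (d)*(d^3 - d^2 - 14*d + 24) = d*(d - 3)*(d^2 + 2*d - 8) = d*(d - 3)*(d - 2)*(d + 4)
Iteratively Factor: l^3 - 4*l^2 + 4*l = (l)*(l^2 - 4*l + 4) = l*(l - 2)*(l - 2)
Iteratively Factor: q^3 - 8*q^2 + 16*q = (q - 4)*(q^2 - 4*q) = (q - 4)^2*(q)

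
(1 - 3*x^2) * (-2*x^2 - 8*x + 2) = 6*x^4 + 24*x^3 - 8*x^2 - 8*x + 2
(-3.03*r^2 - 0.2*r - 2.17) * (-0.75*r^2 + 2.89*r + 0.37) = 2.2725*r^4 - 8.6067*r^3 - 0.0716000000000001*r^2 - 6.3453*r - 0.8029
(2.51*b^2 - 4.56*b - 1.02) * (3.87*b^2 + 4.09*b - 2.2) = 9.7137*b^4 - 7.3813*b^3 - 28.1198*b^2 + 5.8602*b + 2.244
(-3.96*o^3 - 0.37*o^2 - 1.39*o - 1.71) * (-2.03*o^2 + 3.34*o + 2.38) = 8.0388*o^5 - 12.4753*o^4 - 7.8389*o^3 - 2.0519*o^2 - 9.0196*o - 4.0698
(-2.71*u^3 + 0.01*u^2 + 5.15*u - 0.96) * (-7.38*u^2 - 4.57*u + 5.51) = 19.9998*u^5 + 12.3109*u^4 - 52.9848*u^3 - 16.3956*u^2 + 32.7637*u - 5.2896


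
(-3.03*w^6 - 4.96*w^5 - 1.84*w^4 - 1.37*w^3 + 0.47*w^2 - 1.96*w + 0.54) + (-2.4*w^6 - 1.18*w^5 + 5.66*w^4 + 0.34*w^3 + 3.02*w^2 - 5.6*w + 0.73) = -5.43*w^6 - 6.14*w^5 + 3.82*w^4 - 1.03*w^3 + 3.49*w^2 - 7.56*w + 1.27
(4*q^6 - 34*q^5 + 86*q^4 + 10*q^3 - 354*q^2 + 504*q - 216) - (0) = 4*q^6 - 34*q^5 + 86*q^4 + 10*q^3 - 354*q^2 + 504*q - 216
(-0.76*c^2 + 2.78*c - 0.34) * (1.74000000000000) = -1.3224*c^2 + 4.8372*c - 0.5916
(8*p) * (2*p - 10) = 16*p^2 - 80*p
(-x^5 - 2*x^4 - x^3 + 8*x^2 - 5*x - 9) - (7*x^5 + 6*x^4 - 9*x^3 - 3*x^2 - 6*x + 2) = -8*x^5 - 8*x^4 + 8*x^3 + 11*x^2 + x - 11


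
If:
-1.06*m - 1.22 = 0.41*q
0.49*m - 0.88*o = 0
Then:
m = -0.386792452830189*q - 1.15094339622642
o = -0.215373070325901*q - 0.640866209262436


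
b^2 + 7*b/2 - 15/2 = (b - 3/2)*(b + 5)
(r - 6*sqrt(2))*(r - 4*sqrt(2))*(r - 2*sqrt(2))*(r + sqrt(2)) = r^4 - 11*sqrt(2)*r^3 + 64*r^2 - 8*sqrt(2)*r - 192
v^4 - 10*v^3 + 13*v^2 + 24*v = v*(v - 8)*(v - 3)*(v + 1)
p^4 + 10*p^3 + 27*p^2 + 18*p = p*(p + 1)*(p + 3)*(p + 6)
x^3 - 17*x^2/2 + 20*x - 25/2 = (x - 5)*(x - 5/2)*(x - 1)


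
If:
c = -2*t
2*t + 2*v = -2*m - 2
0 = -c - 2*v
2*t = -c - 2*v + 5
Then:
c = -5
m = -6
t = 5/2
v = 5/2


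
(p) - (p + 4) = -4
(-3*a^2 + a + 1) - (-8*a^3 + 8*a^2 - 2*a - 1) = 8*a^3 - 11*a^2 + 3*a + 2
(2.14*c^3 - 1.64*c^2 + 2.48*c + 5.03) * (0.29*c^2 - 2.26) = 0.6206*c^5 - 0.4756*c^4 - 4.1172*c^3 + 5.1651*c^2 - 5.6048*c - 11.3678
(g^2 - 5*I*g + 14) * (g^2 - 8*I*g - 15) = g^4 - 13*I*g^3 - 41*g^2 - 37*I*g - 210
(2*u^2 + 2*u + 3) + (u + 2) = 2*u^2 + 3*u + 5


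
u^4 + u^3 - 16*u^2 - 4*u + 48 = (u - 3)*(u - 2)*(u + 2)*(u + 4)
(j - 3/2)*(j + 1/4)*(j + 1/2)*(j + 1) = j^4 + j^3/4 - 7*j^2/4 - 19*j/16 - 3/16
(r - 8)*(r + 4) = r^2 - 4*r - 32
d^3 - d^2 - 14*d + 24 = (d - 3)*(d - 2)*(d + 4)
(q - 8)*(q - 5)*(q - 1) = q^3 - 14*q^2 + 53*q - 40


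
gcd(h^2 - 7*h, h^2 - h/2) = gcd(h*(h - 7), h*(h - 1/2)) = h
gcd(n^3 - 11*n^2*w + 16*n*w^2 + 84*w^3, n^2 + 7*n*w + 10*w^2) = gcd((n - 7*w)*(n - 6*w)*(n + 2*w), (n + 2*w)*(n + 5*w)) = n + 2*w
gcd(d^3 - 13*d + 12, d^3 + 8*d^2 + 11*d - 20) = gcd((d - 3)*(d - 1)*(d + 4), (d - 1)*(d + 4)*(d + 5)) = d^2 + 3*d - 4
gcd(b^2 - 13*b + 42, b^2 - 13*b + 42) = b^2 - 13*b + 42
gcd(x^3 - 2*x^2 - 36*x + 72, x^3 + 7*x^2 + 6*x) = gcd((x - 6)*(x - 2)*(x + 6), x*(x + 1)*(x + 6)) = x + 6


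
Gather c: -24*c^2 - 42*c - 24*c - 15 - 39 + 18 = -24*c^2 - 66*c - 36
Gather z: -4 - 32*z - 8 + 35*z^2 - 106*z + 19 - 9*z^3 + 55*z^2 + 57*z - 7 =-9*z^3 + 90*z^2 - 81*z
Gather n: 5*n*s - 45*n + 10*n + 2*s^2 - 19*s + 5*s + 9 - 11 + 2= n*(5*s - 35) + 2*s^2 - 14*s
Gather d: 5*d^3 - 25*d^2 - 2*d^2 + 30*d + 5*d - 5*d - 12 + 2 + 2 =5*d^3 - 27*d^2 + 30*d - 8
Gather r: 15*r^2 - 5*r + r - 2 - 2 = 15*r^2 - 4*r - 4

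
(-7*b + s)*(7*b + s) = -49*b^2 + s^2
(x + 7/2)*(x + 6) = x^2 + 19*x/2 + 21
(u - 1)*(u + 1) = u^2 - 1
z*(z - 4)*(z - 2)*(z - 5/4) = z^4 - 29*z^3/4 + 31*z^2/2 - 10*z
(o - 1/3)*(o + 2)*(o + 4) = o^3 + 17*o^2/3 + 6*o - 8/3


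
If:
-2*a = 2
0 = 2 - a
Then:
No Solution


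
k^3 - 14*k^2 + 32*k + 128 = (k - 8)^2*(k + 2)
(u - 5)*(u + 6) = u^2 + u - 30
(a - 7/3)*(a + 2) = a^2 - a/3 - 14/3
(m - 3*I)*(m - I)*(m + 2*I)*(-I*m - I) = -I*m^4 - 2*m^3 - I*m^3 - 2*m^2 - 5*I*m^2 - 6*m - 5*I*m - 6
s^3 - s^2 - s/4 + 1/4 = (s - 1)*(s - 1/2)*(s + 1/2)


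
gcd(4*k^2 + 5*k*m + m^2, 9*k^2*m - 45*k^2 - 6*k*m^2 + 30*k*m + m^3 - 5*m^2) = 1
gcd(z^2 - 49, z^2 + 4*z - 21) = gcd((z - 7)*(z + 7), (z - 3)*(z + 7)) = z + 7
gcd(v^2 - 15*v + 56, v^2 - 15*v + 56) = v^2 - 15*v + 56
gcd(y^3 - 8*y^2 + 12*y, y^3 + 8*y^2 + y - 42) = y - 2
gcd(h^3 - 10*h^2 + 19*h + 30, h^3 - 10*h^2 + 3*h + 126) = h - 6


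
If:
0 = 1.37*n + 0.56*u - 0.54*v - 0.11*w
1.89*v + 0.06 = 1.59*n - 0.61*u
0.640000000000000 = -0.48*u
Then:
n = 0.1201248049922*w + 1.05044201768071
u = -1.33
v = 0.101057375628358*w + 1.28229425473315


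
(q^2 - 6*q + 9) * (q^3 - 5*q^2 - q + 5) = q^5 - 11*q^4 + 38*q^3 - 34*q^2 - 39*q + 45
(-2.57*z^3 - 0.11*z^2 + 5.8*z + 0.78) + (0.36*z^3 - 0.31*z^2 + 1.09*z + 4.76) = -2.21*z^3 - 0.42*z^2 + 6.89*z + 5.54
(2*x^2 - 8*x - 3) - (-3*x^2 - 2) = 5*x^2 - 8*x - 1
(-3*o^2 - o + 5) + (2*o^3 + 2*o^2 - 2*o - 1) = 2*o^3 - o^2 - 3*o + 4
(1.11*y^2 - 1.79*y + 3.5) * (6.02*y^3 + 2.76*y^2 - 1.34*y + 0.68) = 6.6822*y^5 - 7.7122*y^4 + 14.6422*y^3 + 12.8134*y^2 - 5.9072*y + 2.38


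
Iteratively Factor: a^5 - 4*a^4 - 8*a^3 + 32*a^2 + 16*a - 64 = (a + 2)*(a^4 - 6*a^3 + 4*a^2 + 24*a - 32) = (a - 2)*(a + 2)*(a^3 - 4*a^2 - 4*a + 16) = (a - 2)*(a + 2)^2*(a^2 - 6*a + 8) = (a - 2)^2*(a + 2)^2*(a - 4)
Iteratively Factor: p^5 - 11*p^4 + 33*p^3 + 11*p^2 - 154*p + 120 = (p - 5)*(p^4 - 6*p^3 + 3*p^2 + 26*p - 24) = (p - 5)*(p - 1)*(p^3 - 5*p^2 - 2*p + 24) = (p - 5)*(p - 3)*(p - 1)*(p^2 - 2*p - 8) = (p - 5)*(p - 4)*(p - 3)*(p - 1)*(p + 2)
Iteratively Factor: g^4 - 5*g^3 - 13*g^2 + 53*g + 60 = (g - 5)*(g^3 - 13*g - 12) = (g - 5)*(g + 1)*(g^2 - g - 12) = (g - 5)*(g + 1)*(g + 3)*(g - 4)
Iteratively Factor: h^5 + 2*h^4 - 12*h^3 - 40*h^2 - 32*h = (h + 2)*(h^4 - 12*h^2 - 16*h) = (h + 2)^2*(h^3 - 2*h^2 - 8*h) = (h + 2)^3*(h^2 - 4*h) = h*(h + 2)^3*(h - 4)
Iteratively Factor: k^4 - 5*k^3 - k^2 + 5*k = (k - 1)*(k^3 - 4*k^2 - 5*k) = (k - 5)*(k - 1)*(k^2 + k) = (k - 5)*(k - 1)*(k + 1)*(k)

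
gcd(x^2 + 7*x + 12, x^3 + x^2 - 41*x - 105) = x + 3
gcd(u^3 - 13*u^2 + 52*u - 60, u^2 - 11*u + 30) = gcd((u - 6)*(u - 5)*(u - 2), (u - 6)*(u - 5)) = u^2 - 11*u + 30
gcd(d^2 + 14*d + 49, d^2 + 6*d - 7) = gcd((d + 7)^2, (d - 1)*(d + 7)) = d + 7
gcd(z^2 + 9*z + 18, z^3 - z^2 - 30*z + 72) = z + 6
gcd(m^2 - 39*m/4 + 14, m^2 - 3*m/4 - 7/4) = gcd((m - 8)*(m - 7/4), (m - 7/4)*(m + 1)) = m - 7/4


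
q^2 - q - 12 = (q - 4)*(q + 3)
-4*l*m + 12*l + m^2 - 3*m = (-4*l + m)*(m - 3)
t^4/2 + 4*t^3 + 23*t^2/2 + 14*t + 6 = (t/2 + 1)*(t + 1)*(t + 2)*(t + 3)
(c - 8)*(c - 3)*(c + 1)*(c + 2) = c^4 - 8*c^3 - 7*c^2 + 50*c + 48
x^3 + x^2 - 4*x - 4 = (x - 2)*(x + 1)*(x + 2)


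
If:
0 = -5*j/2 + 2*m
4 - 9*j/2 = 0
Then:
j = 8/9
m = 10/9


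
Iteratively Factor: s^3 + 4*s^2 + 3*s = (s + 1)*(s^2 + 3*s) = (s + 1)*(s + 3)*(s)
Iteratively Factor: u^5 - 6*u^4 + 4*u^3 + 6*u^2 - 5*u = (u)*(u^4 - 6*u^3 + 4*u^2 + 6*u - 5) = u*(u - 1)*(u^3 - 5*u^2 - u + 5) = u*(u - 1)^2*(u^2 - 4*u - 5) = u*(u - 5)*(u - 1)^2*(u + 1)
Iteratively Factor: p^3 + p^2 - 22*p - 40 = (p + 2)*(p^2 - p - 20) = (p + 2)*(p + 4)*(p - 5)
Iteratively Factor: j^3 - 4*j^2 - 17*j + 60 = (j - 5)*(j^2 + j - 12) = (j - 5)*(j - 3)*(j + 4)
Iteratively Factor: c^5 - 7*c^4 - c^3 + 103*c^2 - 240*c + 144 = (c - 4)*(c^4 - 3*c^3 - 13*c^2 + 51*c - 36) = (c - 4)*(c - 3)*(c^3 - 13*c + 12) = (c - 4)*(c - 3)*(c + 4)*(c^2 - 4*c + 3) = (c - 4)*(c - 3)^2*(c + 4)*(c - 1)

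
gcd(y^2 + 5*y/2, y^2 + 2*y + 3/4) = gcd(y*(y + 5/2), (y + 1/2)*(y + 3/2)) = 1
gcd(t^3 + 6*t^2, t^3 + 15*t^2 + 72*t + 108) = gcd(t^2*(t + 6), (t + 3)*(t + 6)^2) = t + 6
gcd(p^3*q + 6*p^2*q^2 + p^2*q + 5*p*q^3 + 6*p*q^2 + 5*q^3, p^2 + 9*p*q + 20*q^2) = p + 5*q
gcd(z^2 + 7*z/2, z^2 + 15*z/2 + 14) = z + 7/2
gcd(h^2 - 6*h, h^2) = h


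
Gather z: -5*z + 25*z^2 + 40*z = 25*z^2 + 35*z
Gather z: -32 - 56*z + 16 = -56*z - 16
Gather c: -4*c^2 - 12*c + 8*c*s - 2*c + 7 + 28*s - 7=-4*c^2 + c*(8*s - 14) + 28*s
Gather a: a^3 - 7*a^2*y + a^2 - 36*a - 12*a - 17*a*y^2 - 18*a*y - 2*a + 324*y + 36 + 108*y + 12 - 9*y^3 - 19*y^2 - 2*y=a^3 + a^2*(1 - 7*y) + a*(-17*y^2 - 18*y - 50) - 9*y^3 - 19*y^2 + 430*y + 48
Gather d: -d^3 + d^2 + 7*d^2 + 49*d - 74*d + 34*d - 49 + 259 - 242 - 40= -d^3 + 8*d^2 + 9*d - 72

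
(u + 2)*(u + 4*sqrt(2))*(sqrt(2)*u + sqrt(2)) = sqrt(2)*u^3 + 3*sqrt(2)*u^2 + 8*u^2 + 2*sqrt(2)*u + 24*u + 16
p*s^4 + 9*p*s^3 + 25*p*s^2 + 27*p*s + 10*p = (s + 1)*(s + 2)*(s + 5)*(p*s + p)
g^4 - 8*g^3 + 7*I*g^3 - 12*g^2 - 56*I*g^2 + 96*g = g*(g - 8)*(g + 3*I)*(g + 4*I)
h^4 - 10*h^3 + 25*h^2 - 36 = (h - 6)*(h - 3)*(h - 2)*(h + 1)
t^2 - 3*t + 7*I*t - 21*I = (t - 3)*(t + 7*I)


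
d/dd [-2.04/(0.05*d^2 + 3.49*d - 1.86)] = (0.204*d + 7.1196)/(0.05*d^2 + 3.49*d - 1.86)^2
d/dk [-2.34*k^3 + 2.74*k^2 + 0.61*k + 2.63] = -7.02*k^2 + 5.48*k + 0.61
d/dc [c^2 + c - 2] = 2*c + 1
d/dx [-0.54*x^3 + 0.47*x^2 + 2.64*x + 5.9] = -1.62*x^2 + 0.94*x + 2.64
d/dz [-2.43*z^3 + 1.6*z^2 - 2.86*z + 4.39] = -7.29*z^2 + 3.2*z - 2.86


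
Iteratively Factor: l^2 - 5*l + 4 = (l - 4)*(l - 1)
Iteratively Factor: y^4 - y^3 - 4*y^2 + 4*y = (y + 2)*(y^3 - 3*y^2 + 2*y) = (y - 1)*(y + 2)*(y^2 - 2*y) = (y - 2)*(y - 1)*(y + 2)*(y)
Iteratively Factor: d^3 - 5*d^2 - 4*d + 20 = (d + 2)*(d^2 - 7*d + 10) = (d - 2)*(d + 2)*(d - 5)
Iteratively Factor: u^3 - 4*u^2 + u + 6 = (u + 1)*(u^2 - 5*u + 6) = (u - 2)*(u + 1)*(u - 3)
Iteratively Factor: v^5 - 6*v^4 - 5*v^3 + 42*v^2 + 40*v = (v - 4)*(v^4 - 2*v^3 - 13*v^2 - 10*v) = (v - 4)*(v + 2)*(v^3 - 4*v^2 - 5*v) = (v - 5)*(v - 4)*(v + 2)*(v^2 + v) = (v - 5)*(v - 4)*(v + 1)*(v + 2)*(v)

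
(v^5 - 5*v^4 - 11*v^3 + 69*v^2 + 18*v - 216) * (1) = v^5 - 5*v^4 - 11*v^3 + 69*v^2 + 18*v - 216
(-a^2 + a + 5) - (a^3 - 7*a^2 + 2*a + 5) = -a^3 + 6*a^2 - a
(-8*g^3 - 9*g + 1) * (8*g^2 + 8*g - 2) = -64*g^5 - 64*g^4 - 56*g^3 - 64*g^2 + 26*g - 2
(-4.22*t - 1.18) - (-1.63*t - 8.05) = 6.87 - 2.59*t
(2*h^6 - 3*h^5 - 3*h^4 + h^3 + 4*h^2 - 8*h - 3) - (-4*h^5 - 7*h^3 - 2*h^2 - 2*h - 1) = 2*h^6 + h^5 - 3*h^4 + 8*h^3 + 6*h^2 - 6*h - 2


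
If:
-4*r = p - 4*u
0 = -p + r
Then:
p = 4*u/5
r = 4*u/5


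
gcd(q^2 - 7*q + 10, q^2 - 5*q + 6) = q - 2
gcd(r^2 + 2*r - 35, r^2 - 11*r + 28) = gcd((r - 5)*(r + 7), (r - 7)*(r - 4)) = 1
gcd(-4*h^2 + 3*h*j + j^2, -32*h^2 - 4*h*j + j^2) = 4*h + j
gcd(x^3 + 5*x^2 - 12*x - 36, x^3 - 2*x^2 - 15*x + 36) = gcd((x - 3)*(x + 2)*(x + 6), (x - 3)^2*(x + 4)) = x - 3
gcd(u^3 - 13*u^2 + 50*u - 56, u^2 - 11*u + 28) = u^2 - 11*u + 28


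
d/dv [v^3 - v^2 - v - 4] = 3*v^2 - 2*v - 1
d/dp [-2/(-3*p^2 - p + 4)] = 2*(-6*p - 1)/(3*p^2 + p - 4)^2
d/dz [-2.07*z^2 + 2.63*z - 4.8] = 2.63 - 4.14*z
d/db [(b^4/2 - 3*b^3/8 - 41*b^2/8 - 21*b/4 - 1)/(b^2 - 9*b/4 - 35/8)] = (64*b^5 - 240*b^4 - 452*b^3 + 1389*b^2 + 2998*b + 1326)/(64*b^4 - 288*b^3 - 236*b^2 + 1260*b + 1225)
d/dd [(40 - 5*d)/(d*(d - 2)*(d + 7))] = 5*(2*d^3 - 19*d^2 - 80*d + 112)/(d^2*(d^4 + 10*d^3 - 3*d^2 - 140*d + 196))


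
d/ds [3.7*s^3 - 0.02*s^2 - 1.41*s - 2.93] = 11.1*s^2 - 0.04*s - 1.41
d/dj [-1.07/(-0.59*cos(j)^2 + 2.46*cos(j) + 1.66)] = (1.2626*cos(j) - 2.6322)*sin(j)/(-0.59*cos(j)^2 + 2.46*cos(j) + 1.66)^2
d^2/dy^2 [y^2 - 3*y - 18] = 2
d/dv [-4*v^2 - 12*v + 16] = -8*v - 12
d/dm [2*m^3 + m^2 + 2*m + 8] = 6*m^2 + 2*m + 2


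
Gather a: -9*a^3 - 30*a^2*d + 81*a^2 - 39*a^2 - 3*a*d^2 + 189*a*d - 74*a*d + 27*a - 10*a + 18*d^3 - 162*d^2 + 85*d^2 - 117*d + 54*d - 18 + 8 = -9*a^3 + a^2*(42 - 30*d) + a*(-3*d^2 + 115*d + 17) + 18*d^3 - 77*d^2 - 63*d - 10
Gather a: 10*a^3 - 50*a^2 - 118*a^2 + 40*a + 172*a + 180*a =10*a^3 - 168*a^2 + 392*a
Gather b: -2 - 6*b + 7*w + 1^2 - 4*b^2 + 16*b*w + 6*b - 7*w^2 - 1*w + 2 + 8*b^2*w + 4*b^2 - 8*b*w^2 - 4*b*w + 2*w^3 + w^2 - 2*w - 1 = 8*b^2*w + b*(-8*w^2 + 12*w) + 2*w^3 - 6*w^2 + 4*w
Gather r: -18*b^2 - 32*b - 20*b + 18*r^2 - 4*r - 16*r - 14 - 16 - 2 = -18*b^2 - 52*b + 18*r^2 - 20*r - 32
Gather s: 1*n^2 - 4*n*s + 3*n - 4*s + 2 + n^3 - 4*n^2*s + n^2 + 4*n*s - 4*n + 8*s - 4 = n^3 + 2*n^2 - n + s*(4 - 4*n^2) - 2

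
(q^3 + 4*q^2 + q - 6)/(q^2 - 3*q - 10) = (q^2 + 2*q - 3)/(q - 5)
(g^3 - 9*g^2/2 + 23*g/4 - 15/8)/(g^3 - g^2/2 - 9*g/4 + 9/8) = (2*g - 5)/(2*g + 3)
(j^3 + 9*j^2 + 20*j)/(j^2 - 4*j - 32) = j*(j + 5)/(j - 8)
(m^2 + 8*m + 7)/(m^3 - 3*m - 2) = (m + 7)/(m^2 - m - 2)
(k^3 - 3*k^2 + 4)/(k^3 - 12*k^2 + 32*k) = (k^3 - 3*k^2 + 4)/(k*(k^2 - 12*k + 32))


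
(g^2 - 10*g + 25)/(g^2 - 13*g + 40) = (g - 5)/(g - 8)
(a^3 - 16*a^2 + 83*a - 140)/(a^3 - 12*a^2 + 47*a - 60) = (a - 7)/(a - 3)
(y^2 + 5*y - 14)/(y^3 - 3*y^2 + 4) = (y + 7)/(y^2 - y - 2)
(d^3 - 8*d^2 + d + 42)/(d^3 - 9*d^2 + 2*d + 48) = (d - 7)/(d - 8)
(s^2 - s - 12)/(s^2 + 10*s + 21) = (s - 4)/(s + 7)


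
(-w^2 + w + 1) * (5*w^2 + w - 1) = -5*w^4 + 4*w^3 + 7*w^2 - 1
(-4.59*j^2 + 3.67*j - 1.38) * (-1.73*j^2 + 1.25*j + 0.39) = 7.9407*j^4 - 12.0866*j^3 + 5.1848*j^2 - 0.2937*j - 0.5382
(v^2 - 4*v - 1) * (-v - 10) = -v^3 - 6*v^2 + 41*v + 10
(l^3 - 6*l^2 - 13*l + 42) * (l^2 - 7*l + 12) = l^5 - 13*l^4 + 41*l^3 + 61*l^2 - 450*l + 504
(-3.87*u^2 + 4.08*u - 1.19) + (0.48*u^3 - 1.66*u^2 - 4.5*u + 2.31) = 0.48*u^3 - 5.53*u^2 - 0.42*u + 1.12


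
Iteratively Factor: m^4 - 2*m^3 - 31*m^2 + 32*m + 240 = (m - 5)*(m^3 + 3*m^2 - 16*m - 48) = (m - 5)*(m + 3)*(m^2 - 16) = (m - 5)*(m + 3)*(m + 4)*(m - 4)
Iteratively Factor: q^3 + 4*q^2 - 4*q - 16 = (q - 2)*(q^2 + 6*q + 8) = (q - 2)*(q + 2)*(q + 4)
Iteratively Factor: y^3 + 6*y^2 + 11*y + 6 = (y + 1)*(y^2 + 5*y + 6) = (y + 1)*(y + 3)*(y + 2)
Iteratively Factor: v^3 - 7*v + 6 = (v - 1)*(v^2 + v - 6) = (v - 1)*(v + 3)*(v - 2)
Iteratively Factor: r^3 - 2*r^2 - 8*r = (r)*(r^2 - 2*r - 8) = r*(r - 4)*(r + 2)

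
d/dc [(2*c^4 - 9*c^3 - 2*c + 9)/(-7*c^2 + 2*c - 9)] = c*(-28*c^4 + 75*c^3 - 108*c^2 + 229*c + 126)/(49*c^4 - 28*c^3 + 130*c^2 - 36*c + 81)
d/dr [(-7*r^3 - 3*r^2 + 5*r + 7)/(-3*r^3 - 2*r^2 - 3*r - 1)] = (5*r^4 + 72*r^3 + 103*r^2 + 34*r + 16)/(9*r^6 + 12*r^5 + 22*r^4 + 18*r^3 + 13*r^2 + 6*r + 1)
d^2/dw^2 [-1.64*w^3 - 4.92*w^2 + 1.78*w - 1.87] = -9.84*w - 9.84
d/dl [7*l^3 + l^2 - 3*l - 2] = 21*l^2 + 2*l - 3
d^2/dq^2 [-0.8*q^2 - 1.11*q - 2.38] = -1.60000000000000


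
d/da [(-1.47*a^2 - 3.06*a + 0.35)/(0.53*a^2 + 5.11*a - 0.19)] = (-5.8899*a^2 + 0.1876*a - 1.2071)/(0.2809*a^4 + 5.4166*a^3 + 25.9107*a^2 - 1.9418*a + 0.0361)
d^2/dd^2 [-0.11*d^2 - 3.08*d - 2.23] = -0.220000000000000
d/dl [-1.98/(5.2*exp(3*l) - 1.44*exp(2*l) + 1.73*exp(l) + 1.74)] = (30.888*exp(2*l) - 5.7024*exp(l) + 3.4254)*exp(l)/(5.2*exp(3*l) - 1.44*exp(2*l) + 1.73*exp(l) + 1.74)^2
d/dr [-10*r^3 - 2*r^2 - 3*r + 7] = -30*r^2 - 4*r - 3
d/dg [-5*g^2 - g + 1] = -10*g - 1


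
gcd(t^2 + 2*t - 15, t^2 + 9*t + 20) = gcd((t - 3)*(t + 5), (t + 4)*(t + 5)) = t + 5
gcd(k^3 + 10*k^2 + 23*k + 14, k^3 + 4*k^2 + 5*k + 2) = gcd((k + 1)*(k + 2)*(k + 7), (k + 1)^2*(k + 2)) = k^2 + 3*k + 2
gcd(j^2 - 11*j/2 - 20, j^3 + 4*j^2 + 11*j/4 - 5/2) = j + 5/2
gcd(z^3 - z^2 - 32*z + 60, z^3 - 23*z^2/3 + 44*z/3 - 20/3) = z^2 - 7*z + 10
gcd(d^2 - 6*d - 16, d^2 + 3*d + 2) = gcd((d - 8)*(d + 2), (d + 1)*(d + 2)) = d + 2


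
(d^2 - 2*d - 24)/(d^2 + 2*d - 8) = (d - 6)/(d - 2)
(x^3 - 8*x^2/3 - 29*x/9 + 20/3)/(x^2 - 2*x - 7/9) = (-9*x^3 + 24*x^2 + 29*x - 60)/(-9*x^2 + 18*x + 7)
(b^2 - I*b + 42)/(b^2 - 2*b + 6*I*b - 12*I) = (b - 7*I)/(b - 2)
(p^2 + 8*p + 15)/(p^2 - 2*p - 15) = (p + 5)/(p - 5)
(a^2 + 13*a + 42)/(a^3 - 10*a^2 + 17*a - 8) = (a^2 + 13*a + 42)/(a^3 - 10*a^2 + 17*a - 8)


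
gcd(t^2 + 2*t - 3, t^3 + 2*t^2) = 1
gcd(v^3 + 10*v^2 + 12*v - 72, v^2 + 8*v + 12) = v + 6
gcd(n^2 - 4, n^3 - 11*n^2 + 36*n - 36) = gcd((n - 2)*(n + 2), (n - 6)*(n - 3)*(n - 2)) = n - 2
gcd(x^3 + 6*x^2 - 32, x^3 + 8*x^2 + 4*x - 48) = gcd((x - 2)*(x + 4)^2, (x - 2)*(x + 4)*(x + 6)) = x^2 + 2*x - 8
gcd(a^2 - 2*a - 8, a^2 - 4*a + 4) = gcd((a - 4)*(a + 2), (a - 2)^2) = 1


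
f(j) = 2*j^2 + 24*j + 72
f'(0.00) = 24.00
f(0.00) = 72.00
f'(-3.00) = 12.00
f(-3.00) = 18.00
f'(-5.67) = 1.32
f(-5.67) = 0.22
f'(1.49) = 29.96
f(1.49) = 112.20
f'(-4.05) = 7.80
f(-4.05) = 7.61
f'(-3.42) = 10.32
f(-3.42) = 13.31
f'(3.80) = 39.20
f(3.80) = 192.08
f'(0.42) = 25.68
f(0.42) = 82.43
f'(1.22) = 28.88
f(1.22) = 104.26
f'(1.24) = 28.96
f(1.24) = 104.84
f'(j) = 4*j + 24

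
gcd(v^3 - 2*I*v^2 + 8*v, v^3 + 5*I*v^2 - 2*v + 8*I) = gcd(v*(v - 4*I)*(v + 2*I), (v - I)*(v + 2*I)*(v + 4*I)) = v + 2*I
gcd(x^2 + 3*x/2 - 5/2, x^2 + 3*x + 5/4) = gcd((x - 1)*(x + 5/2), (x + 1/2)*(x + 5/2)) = x + 5/2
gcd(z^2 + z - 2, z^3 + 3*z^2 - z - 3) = z - 1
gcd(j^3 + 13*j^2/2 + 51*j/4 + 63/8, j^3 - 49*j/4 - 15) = j + 3/2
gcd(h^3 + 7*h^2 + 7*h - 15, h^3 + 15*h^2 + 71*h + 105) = h^2 + 8*h + 15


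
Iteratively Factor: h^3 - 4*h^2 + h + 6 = (h + 1)*(h^2 - 5*h + 6) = (h - 3)*(h + 1)*(h - 2)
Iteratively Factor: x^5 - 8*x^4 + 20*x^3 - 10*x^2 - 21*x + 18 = (x - 3)*(x^4 - 5*x^3 + 5*x^2 + 5*x - 6) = (x - 3)*(x - 2)*(x^3 - 3*x^2 - x + 3) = (x - 3)*(x - 2)*(x - 1)*(x^2 - 2*x - 3) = (x - 3)*(x - 2)*(x - 1)*(x + 1)*(x - 3)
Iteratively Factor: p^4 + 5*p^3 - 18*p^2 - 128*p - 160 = (p + 2)*(p^3 + 3*p^2 - 24*p - 80) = (p + 2)*(p + 4)*(p^2 - p - 20) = (p + 2)*(p + 4)^2*(p - 5)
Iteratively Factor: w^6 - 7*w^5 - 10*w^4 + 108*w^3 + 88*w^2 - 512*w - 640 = (w + 2)*(w^5 - 9*w^4 + 8*w^3 + 92*w^2 - 96*w - 320) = (w - 4)*(w + 2)*(w^4 - 5*w^3 - 12*w^2 + 44*w + 80) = (w - 4)*(w + 2)^2*(w^3 - 7*w^2 + 2*w + 40) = (w - 4)*(w + 2)^3*(w^2 - 9*w + 20) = (w - 5)*(w - 4)*(w + 2)^3*(w - 4)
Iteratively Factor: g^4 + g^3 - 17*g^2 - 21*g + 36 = (g - 1)*(g^3 + 2*g^2 - 15*g - 36) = (g - 1)*(g + 3)*(g^2 - g - 12) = (g - 1)*(g + 3)^2*(g - 4)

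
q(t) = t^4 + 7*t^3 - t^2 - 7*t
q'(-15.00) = -8752.00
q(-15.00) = 26880.00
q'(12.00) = 9905.00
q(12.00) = 32604.00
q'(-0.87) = 8.00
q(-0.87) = 1.30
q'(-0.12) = -6.46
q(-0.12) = 0.81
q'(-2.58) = 69.25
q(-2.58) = -64.50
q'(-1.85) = 43.25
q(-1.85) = -23.08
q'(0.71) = 3.60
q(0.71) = -2.71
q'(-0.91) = 9.20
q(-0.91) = 0.95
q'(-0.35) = -3.90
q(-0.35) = 2.04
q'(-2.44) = 64.80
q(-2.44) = -55.12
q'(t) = 4*t^3 + 21*t^2 - 2*t - 7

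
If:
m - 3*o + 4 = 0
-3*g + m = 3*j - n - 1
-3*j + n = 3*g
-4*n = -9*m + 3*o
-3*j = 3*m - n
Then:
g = -1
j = 0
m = -1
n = -3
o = 1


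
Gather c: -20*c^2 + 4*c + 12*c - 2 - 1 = -20*c^2 + 16*c - 3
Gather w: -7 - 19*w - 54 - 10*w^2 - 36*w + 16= -10*w^2 - 55*w - 45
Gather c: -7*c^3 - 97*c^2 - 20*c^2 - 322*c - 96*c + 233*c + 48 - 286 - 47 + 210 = -7*c^3 - 117*c^2 - 185*c - 75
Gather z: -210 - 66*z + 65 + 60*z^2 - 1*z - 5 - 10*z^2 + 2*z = 50*z^2 - 65*z - 150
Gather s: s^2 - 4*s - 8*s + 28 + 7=s^2 - 12*s + 35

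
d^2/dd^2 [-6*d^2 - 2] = -12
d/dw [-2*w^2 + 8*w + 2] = 8 - 4*w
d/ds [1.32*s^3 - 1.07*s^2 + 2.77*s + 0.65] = 3.96*s^2 - 2.14*s + 2.77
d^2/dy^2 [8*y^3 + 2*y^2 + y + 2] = 48*y + 4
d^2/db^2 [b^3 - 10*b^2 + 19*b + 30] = 6*b - 20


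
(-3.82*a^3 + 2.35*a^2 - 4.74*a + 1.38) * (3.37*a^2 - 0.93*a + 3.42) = -12.8734*a^5 + 11.4721*a^4 - 31.2237*a^3 + 17.0958*a^2 - 17.4942*a + 4.7196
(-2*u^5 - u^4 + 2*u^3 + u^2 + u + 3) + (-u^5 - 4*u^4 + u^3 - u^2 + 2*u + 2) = -3*u^5 - 5*u^4 + 3*u^3 + 3*u + 5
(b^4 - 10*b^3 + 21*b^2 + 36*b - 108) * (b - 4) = b^5 - 14*b^4 + 61*b^3 - 48*b^2 - 252*b + 432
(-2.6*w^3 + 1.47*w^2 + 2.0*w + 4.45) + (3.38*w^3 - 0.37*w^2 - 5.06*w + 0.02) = 0.78*w^3 + 1.1*w^2 - 3.06*w + 4.47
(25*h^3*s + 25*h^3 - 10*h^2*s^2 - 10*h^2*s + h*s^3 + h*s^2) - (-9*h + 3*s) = 25*h^3*s + 25*h^3 - 10*h^2*s^2 - 10*h^2*s + h*s^3 + h*s^2 + 9*h - 3*s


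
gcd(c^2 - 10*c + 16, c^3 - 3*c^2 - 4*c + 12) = c - 2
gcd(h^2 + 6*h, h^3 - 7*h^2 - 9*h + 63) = 1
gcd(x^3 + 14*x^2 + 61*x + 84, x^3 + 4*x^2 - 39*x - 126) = x^2 + 10*x + 21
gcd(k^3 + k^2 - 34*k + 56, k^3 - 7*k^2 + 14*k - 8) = k^2 - 6*k + 8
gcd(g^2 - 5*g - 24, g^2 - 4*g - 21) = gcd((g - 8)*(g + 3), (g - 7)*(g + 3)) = g + 3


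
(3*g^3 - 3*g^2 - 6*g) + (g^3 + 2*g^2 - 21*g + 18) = 4*g^3 - g^2 - 27*g + 18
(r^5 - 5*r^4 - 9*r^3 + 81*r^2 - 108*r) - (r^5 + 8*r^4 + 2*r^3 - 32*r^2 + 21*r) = -13*r^4 - 11*r^3 + 113*r^2 - 129*r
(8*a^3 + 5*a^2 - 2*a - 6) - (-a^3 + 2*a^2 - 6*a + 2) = 9*a^3 + 3*a^2 + 4*a - 8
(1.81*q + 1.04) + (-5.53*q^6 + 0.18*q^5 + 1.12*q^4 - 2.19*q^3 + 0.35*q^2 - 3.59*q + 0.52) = -5.53*q^6 + 0.18*q^5 + 1.12*q^4 - 2.19*q^3 + 0.35*q^2 - 1.78*q + 1.56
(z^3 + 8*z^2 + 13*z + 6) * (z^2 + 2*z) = z^5 + 10*z^4 + 29*z^3 + 32*z^2 + 12*z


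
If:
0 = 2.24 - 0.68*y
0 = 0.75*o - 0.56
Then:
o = 0.75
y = 3.29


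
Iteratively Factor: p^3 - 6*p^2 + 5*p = (p)*(p^2 - 6*p + 5) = p*(p - 5)*(p - 1)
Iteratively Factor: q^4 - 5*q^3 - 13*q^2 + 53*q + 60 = (q - 5)*(q^3 - 13*q - 12) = (q - 5)*(q - 4)*(q^2 + 4*q + 3) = (q - 5)*(q - 4)*(q + 3)*(q + 1)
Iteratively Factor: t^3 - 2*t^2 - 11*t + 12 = (t - 1)*(t^2 - t - 12) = (t - 4)*(t - 1)*(t + 3)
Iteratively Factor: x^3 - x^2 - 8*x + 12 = (x - 2)*(x^2 + x - 6) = (x - 2)*(x + 3)*(x - 2)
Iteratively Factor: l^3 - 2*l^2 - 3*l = (l - 3)*(l^2 + l) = l*(l - 3)*(l + 1)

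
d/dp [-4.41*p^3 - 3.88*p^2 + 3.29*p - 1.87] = -13.23*p^2 - 7.76*p + 3.29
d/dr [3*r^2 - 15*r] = 6*r - 15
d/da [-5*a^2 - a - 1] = -10*a - 1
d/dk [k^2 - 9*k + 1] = 2*k - 9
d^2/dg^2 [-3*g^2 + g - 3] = -6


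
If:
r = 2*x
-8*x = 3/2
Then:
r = -3/8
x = -3/16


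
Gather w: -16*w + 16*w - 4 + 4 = 0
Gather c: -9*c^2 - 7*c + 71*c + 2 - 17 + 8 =-9*c^2 + 64*c - 7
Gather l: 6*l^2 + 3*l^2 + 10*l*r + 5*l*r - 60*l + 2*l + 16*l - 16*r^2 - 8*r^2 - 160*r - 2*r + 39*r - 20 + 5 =9*l^2 + l*(15*r - 42) - 24*r^2 - 123*r - 15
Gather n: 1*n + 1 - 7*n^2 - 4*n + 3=-7*n^2 - 3*n + 4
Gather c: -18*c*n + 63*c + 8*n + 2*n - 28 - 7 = c*(63 - 18*n) + 10*n - 35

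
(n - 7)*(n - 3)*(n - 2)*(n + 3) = n^4 - 9*n^3 + 5*n^2 + 81*n - 126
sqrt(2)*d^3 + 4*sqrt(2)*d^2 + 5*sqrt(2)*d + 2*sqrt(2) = (d + 1)*(d + 2)*(sqrt(2)*d + sqrt(2))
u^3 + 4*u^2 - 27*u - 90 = (u - 5)*(u + 3)*(u + 6)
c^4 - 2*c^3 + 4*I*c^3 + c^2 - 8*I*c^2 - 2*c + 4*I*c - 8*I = (c - 2)*(c - I)*(c + I)*(c + 4*I)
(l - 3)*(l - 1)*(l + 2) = l^3 - 2*l^2 - 5*l + 6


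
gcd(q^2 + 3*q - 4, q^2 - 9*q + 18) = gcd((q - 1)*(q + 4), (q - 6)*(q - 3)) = 1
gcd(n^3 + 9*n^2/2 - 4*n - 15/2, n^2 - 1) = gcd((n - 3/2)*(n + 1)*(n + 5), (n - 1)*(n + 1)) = n + 1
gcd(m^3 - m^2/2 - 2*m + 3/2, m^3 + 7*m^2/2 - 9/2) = m^2 + m/2 - 3/2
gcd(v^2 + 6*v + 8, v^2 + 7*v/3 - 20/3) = v + 4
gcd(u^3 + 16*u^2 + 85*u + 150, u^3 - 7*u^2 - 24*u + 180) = u + 5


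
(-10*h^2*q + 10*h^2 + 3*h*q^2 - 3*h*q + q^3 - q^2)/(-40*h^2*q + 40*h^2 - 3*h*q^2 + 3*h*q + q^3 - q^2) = (-2*h + q)/(-8*h + q)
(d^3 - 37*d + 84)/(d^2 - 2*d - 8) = (d^2 + 4*d - 21)/(d + 2)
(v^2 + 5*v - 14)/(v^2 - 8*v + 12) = (v + 7)/(v - 6)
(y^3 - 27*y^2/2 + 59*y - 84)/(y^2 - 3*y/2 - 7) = (y^2 - 10*y + 24)/(y + 2)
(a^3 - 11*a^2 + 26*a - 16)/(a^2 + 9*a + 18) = (a^3 - 11*a^2 + 26*a - 16)/(a^2 + 9*a + 18)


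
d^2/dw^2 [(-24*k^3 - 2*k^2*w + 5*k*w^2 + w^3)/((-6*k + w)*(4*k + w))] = 72*k^2/(-216*k^3 + 108*k^2*w - 18*k*w^2 + w^3)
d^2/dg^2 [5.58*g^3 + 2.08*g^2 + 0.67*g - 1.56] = 33.48*g + 4.16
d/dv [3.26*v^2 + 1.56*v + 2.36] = 6.52*v + 1.56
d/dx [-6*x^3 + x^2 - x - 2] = -18*x^2 + 2*x - 1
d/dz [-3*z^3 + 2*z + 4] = 2 - 9*z^2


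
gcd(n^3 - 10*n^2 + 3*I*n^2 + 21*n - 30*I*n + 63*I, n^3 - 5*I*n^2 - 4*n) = 1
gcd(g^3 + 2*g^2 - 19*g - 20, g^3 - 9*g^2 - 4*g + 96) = g - 4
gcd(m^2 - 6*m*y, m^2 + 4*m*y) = m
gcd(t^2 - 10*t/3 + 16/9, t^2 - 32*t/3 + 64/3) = t - 8/3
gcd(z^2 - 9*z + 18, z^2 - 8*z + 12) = z - 6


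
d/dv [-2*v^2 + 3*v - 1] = 3 - 4*v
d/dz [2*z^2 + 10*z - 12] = 4*z + 10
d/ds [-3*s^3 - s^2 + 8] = s*(-9*s - 2)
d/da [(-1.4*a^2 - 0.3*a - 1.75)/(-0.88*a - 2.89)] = (1.232*a^2 + 8.092*a - 0.673)/(0.7744*a^2 + 5.0864*a + 8.3521)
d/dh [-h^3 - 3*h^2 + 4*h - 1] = -3*h^2 - 6*h + 4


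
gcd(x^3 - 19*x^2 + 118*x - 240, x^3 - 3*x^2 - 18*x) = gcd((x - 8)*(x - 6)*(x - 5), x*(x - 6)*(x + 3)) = x - 6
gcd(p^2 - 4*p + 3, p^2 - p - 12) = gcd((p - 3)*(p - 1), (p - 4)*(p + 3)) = 1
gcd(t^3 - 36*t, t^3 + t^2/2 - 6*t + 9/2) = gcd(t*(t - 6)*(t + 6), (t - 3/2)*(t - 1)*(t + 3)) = 1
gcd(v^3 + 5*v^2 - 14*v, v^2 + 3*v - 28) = v + 7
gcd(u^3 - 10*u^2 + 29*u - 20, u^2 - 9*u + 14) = 1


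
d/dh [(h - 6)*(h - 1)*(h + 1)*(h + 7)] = 4*h^3 + 3*h^2 - 86*h - 1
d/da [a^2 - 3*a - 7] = 2*a - 3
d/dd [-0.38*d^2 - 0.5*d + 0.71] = -0.76*d - 0.5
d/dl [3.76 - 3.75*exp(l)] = -3.75*exp(l)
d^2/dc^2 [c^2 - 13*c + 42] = 2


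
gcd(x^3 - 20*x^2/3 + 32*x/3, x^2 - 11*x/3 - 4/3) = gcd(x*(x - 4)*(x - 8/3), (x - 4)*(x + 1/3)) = x - 4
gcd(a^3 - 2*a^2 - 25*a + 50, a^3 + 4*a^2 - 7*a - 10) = a^2 + 3*a - 10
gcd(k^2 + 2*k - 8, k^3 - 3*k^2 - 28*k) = k + 4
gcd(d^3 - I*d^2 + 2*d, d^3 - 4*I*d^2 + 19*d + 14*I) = d + I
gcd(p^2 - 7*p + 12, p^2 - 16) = p - 4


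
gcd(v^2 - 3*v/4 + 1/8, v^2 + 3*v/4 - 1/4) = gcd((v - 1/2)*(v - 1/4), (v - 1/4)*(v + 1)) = v - 1/4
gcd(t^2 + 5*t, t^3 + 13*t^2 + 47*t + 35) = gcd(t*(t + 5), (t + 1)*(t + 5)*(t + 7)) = t + 5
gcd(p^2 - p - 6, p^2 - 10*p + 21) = p - 3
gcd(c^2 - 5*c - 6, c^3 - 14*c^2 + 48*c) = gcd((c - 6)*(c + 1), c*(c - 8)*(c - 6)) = c - 6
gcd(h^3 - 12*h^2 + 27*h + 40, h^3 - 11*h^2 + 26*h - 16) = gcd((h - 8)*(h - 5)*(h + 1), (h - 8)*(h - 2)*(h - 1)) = h - 8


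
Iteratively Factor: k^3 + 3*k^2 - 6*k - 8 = (k - 2)*(k^2 + 5*k + 4) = (k - 2)*(k + 1)*(k + 4)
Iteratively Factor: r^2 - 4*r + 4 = (r - 2)*(r - 2)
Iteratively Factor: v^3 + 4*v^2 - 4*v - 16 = (v - 2)*(v^2 + 6*v + 8) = (v - 2)*(v + 4)*(v + 2)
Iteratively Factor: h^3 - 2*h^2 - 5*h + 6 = (h - 3)*(h^2 + h - 2) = (h - 3)*(h - 1)*(h + 2)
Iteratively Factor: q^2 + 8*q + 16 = (q + 4)*(q + 4)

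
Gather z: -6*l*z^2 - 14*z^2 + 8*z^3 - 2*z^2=8*z^3 + z^2*(-6*l - 16)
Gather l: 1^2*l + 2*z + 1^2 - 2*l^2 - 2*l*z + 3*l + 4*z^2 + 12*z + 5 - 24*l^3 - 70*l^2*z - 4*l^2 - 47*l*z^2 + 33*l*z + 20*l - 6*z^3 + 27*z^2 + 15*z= -24*l^3 + l^2*(-70*z - 6) + l*(-47*z^2 + 31*z + 24) - 6*z^3 + 31*z^2 + 29*z + 6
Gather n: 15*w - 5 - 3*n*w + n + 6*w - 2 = n*(1 - 3*w) + 21*w - 7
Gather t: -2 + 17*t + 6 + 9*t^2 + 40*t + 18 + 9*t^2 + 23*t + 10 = 18*t^2 + 80*t + 32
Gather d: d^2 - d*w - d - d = d^2 + d*(-w - 2)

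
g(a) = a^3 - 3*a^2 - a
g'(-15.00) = 764.00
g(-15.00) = -4035.00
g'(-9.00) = 296.00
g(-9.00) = -963.00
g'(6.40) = 83.48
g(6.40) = 132.86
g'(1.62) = -2.85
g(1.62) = -5.24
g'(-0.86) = 6.38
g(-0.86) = -1.99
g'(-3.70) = 62.27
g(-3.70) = -88.02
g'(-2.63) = 35.53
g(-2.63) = -36.31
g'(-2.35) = 29.67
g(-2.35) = -27.20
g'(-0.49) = 2.66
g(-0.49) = -0.35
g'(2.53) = 3.02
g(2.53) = -5.54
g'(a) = 3*a^2 - 6*a - 1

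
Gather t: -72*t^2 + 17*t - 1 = -72*t^2 + 17*t - 1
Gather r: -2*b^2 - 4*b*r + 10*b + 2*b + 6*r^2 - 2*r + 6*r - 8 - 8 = -2*b^2 + 12*b + 6*r^2 + r*(4 - 4*b) - 16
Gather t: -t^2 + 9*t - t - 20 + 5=-t^2 + 8*t - 15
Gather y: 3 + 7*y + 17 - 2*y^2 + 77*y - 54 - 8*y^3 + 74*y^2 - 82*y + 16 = -8*y^3 + 72*y^2 + 2*y - 18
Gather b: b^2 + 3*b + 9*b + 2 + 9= b^2 + 12*b + 11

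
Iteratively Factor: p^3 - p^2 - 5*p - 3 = (p - 3)*(p^2 + 2*p + 1) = (p - 3)*(p + 1)*(p + 1)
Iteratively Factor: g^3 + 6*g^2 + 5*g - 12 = (g + 4)*(g^2 + 2*g - 3) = (g + 3)*(g + 4)*(g - 1)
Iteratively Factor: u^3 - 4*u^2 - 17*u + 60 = (u + 4)*(u^2 - 8*u + 15) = (u - 5)*(u + 4)*(u - 3)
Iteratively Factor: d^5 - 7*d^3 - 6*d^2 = (d)*(d^4 - 7*d^2 - 6*d) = d^2*(d^3 - 7*d - 6) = d^2*(d + 2)*(d^2 - 2*d - 3) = d^2*(d + 1)*(d + 2)*(d - 3)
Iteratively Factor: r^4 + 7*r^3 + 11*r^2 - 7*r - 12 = (r + 4)*(r^3 + 3*r^2 - r - 3) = (r + 1)*(r + 4)*(r^2 + 2*r - 3) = (r + 1)*(r + 3)*(r + 4)*(r - 1)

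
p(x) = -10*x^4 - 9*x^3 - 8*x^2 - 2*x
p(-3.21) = -840.07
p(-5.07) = -5630.00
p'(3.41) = -1956.59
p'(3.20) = -1640.40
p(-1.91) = -95.74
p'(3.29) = -1771.34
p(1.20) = -50.21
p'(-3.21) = 1094.20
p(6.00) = -15204.00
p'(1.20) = -129.20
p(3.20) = -1431.81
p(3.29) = -1585.29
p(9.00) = -72837.00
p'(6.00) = -9710.00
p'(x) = -40*x^3 - 27*x^2 - 16*x - 2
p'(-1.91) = 208.78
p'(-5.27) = 5186.98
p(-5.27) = -6607.71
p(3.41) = -1808.84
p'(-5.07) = 4598.04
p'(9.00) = -31493.00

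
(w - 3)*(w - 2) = w^2 - 5*w + 6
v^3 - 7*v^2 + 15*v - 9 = (v - 3)^2*(v - 1)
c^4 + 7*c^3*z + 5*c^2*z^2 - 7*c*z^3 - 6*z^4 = (c - z)*(c + z)^2*(c + 6*z)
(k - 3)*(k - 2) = k^2 - 5*k + 6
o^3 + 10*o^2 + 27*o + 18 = (o + 1)*(o + 3)*(o + 6)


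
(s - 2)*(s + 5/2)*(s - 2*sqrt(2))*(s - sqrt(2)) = s^4 - 3*sqrt(2)*s^3 + s^3/2 - 3*sqrt(2)*s^2/2 - s^2 + 2*s + 15*sqrt(2)*s - 20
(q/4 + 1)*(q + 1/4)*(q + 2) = q^3/4 + 25*q^2/16 + 19*q/8 + 1/2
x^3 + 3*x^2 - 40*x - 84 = (x - 6)*(x + 2)*(x + 7)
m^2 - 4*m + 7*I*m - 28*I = (m - 4)*(m + 7*I)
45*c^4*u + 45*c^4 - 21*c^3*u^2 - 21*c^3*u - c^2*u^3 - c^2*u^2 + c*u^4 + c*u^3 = (-3*c + u)^2*(5*c + u)*(c*u + c)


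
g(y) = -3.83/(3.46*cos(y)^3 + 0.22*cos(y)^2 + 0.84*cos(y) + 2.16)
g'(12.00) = 0.68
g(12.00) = -0.75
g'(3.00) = -1.74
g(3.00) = 2.11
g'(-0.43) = 0.48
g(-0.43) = -0.67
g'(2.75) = -10.09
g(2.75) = 3.30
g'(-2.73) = 11.84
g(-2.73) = 3.52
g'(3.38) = 3.51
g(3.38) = 2.36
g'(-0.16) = 0.16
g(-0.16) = -0.59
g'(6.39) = -0.11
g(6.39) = -0.58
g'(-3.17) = -0.32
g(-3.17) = 2.00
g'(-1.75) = 1.03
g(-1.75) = -1.92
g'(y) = -3.83*(10.38*sin(y)*cos(y)^2 + 0.44*sin(y)*cos(y) + 0.84*sin(y))/(3.46*cos(y)^3 + 0.22*cos(y)^2 + 0.84*cos(y) + 2.16)^2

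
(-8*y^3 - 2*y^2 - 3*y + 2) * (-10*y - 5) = 80*y^4 + 60*y^3 + 40*y^2 - 5*y - 10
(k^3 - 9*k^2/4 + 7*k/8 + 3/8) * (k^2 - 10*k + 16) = k^5 - 49*k^4/4 + 315*k^3/8 - 355*k^2/8 + 41*k/4 + 6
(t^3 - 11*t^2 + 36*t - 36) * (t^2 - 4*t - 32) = t^5 - 15*t^4 + 48*t^3 + 172*t^2 - 1008*t + 1152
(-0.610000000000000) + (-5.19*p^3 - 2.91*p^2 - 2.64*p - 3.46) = -5.19*p^3 - 2.91*p^2 - 2.64*p - 4.07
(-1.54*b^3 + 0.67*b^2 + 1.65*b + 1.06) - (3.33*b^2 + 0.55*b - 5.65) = -1.54*b^3 - 2.66*b^2 + 1.1*b + 6.71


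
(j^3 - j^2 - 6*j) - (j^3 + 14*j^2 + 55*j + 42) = -15*j^2 - 61*j - 42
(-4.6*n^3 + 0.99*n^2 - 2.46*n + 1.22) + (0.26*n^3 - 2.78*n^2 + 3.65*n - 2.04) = -4.34*n^3 - 1.79*n^2 + 1.19*n - 0.82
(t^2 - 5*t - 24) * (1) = t^2 - 5*t - 24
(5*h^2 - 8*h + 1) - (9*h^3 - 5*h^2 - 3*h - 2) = -9*h^3 + 10*h^2 - 5*h + 3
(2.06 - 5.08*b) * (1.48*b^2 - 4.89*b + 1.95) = -7.5184*b^3 + 27.89*b^2 - 19.9794*b + 4.017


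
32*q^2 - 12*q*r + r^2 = (-8*q + r)*(-4*q + r)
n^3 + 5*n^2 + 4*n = n*(n + 1)*(n + 4)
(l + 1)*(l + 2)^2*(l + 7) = l^4 + 12*l^3 + 43*l^2 + 60*l + 28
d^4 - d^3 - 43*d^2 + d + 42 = (d - 7)*(d - 1)*(d + 1)*(d + 6)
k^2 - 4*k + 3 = (k - 3)*(k - 1)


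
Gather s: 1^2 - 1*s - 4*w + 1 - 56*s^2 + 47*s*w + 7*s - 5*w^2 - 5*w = -56*s^2 + s*(47*w + 6) - 5*w^2 - 9*w + 2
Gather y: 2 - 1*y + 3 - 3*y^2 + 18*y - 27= -3*y^2 + 17*y - 22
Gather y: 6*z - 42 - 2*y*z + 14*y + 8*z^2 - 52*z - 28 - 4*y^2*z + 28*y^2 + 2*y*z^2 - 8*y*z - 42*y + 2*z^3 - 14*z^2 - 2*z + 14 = y^2*(28 - 4*z) + y*(2*z^2 - 10*z - 28) + 2*z^3 - 6*z^2 - 48*z - 56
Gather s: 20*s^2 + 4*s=20*s^2 + 4*s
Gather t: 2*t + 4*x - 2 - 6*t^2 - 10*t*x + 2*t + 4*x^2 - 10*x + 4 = -6*t^2 + t*(4 - 10*x) + 4*x^2 - 6*x + 2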